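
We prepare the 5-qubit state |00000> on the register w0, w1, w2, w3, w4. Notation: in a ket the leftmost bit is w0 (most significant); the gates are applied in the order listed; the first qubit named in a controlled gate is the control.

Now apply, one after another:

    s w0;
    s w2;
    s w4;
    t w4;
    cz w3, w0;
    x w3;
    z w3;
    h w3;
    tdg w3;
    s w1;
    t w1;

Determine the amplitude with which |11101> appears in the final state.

The amplitude on |11101> is 0.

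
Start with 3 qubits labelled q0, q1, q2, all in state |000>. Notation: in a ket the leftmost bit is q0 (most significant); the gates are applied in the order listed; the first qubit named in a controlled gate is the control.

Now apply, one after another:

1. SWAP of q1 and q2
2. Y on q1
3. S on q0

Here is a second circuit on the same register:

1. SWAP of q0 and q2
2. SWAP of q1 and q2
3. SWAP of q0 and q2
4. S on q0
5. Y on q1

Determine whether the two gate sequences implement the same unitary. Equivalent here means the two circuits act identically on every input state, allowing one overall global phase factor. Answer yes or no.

No: there is an input state on which the two circuits produce genuinely different outputs (not merely differing by a phase).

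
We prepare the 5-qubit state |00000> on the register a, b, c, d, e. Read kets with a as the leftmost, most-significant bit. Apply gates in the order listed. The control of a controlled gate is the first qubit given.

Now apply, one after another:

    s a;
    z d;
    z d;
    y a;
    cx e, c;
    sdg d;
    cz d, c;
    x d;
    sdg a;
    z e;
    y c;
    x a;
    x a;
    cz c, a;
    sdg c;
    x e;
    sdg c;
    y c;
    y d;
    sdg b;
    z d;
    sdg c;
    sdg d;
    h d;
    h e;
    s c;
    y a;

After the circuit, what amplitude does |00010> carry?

The amplitude on |00010> is -1/2. Key observation: the block from step 12 through step 13 cancels to the identity and can be dropped.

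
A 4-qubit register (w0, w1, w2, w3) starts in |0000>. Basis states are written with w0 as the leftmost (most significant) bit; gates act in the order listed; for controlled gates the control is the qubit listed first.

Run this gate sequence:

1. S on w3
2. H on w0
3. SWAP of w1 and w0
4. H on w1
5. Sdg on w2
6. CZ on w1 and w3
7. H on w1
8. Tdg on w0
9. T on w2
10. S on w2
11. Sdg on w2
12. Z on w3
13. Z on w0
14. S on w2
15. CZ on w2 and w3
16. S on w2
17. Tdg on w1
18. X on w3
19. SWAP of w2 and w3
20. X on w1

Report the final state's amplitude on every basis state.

After the circuit, the state carries amplitude -sqrt(2)*exp(3*I*pi/4)/2 on |0010>, sqrt(2)/2 on |0110>, and 0 on every other basis state.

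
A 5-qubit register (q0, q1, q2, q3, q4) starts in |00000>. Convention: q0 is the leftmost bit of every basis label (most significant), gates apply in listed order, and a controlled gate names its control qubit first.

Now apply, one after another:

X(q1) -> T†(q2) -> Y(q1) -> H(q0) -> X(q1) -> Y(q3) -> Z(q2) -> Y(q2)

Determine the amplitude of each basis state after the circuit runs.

The final amplitudes are sqrt(2)*I/2 on |01110>, sqrt(2)*I/2 on |11110>, and 0 on every other basis state.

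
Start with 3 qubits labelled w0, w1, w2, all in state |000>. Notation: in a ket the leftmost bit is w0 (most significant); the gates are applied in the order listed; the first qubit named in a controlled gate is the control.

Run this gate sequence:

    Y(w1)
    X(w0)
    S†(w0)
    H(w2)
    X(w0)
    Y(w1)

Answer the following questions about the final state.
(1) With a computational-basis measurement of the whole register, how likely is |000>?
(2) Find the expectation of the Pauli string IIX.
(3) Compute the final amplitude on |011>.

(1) A full measurement returns |000> with probability 1/2.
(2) In the final state, IIX has expectation 1.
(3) |011> carries amplitude 0 in the final state.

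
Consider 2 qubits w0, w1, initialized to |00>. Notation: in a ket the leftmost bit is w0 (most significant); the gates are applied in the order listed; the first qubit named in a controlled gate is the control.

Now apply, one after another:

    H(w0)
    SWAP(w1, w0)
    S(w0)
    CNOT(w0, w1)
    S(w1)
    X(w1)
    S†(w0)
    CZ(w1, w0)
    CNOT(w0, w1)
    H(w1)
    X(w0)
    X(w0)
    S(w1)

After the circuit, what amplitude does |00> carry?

The final state's coefficient on |00> equals 1/2 + I/2.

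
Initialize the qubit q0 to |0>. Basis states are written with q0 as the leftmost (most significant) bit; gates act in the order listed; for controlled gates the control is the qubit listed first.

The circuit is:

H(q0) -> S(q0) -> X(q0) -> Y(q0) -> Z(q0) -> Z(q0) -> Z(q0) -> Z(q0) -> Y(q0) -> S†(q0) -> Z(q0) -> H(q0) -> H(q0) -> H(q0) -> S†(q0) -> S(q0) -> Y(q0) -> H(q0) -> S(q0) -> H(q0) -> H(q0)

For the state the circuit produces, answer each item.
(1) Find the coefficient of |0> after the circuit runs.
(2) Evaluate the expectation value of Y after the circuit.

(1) |0> carries amplitude -sqrt(2)/2 in the final state.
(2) In the final state, Y has expectation -1.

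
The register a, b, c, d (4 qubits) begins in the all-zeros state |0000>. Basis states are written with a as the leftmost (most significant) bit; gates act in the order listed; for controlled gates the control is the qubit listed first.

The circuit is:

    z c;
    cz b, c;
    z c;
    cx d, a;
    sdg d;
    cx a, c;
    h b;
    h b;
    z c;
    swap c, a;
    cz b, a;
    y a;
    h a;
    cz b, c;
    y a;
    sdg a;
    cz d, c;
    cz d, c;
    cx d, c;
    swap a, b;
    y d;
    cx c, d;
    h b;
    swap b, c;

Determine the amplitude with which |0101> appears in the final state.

|0101> carries amplitude 0 in the final state. Key observation: steps 17-18 multiply out to the identity, so the circuit reduces to the remaining gates.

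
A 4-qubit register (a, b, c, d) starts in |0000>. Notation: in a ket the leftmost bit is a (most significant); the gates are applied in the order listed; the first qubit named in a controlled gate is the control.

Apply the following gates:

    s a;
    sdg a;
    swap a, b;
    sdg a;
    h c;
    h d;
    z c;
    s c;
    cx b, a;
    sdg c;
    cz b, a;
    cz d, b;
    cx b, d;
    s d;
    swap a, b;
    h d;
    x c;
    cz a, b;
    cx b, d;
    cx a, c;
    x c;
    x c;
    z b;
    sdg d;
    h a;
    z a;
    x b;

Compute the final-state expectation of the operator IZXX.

The observable IZXX averages to -1. Key observation: gates 1-2 undo each other exactly, leaving only the rest of the circuit to track.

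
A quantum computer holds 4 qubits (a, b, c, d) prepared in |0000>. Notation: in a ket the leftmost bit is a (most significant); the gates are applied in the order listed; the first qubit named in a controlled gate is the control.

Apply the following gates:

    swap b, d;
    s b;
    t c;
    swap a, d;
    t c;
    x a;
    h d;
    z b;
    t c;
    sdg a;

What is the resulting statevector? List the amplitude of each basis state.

The final amplitudes are -sqrt(2)*I/2 on |1000>, -sqrt(2)*I/2 on |1001>, and 0 on every other basis state.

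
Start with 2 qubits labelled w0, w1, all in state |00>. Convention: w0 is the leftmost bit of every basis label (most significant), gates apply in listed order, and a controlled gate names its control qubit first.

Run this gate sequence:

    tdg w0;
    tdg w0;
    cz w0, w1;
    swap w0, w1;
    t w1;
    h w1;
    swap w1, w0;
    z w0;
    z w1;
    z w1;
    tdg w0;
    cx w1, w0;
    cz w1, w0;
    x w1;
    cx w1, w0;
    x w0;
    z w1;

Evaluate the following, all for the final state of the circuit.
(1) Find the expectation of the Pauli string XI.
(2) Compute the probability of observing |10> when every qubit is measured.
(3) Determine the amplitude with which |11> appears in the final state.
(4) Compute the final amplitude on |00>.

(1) The expectation value of XI is -sqrt(2)/2.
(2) The probability of measuring |10> is 0.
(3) The amplitude on |11> is -sqrt(2)*exp(3*I*pi/4)/2.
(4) |00> carries amplitude 0 in the final state.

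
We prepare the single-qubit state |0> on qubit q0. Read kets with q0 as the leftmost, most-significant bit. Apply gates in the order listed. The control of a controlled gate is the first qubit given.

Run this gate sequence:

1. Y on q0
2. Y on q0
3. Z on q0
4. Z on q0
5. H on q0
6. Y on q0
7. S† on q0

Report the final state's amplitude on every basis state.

After the circuit, the state carries amplitude -sqrt(2)*I/2 on |0>, sqrt(2)/2 on |1>.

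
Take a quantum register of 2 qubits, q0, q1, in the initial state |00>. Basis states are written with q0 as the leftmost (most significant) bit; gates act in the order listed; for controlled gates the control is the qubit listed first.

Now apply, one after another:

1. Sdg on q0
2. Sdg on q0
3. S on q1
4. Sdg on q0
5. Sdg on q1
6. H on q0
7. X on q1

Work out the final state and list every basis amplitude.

The final amplitudes are 0 on |00>, sqrt(2)/2 on |01>, 0 on |10>, sqrt(2)/2 on |11>.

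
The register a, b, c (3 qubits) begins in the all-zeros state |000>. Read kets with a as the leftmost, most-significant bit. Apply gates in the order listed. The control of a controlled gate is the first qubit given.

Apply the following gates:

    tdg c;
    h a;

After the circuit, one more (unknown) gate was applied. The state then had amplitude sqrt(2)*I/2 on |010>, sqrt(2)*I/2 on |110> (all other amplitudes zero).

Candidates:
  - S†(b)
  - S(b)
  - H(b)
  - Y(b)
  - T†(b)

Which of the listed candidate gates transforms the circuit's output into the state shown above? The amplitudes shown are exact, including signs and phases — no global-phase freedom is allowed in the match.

The applied gate was Y(b).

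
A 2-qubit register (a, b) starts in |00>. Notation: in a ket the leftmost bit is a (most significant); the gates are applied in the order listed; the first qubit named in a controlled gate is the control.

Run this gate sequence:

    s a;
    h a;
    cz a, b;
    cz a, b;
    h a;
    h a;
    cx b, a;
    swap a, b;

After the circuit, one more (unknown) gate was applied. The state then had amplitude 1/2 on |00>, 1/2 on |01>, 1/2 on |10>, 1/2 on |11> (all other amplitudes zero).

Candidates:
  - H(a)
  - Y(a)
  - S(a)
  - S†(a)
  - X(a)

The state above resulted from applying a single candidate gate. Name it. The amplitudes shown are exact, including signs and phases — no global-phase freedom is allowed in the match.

It was H(a) that produced the state shown. Key observation: steps 2-5 multiply out to the identity, so the circuit reduces to the remaining gates.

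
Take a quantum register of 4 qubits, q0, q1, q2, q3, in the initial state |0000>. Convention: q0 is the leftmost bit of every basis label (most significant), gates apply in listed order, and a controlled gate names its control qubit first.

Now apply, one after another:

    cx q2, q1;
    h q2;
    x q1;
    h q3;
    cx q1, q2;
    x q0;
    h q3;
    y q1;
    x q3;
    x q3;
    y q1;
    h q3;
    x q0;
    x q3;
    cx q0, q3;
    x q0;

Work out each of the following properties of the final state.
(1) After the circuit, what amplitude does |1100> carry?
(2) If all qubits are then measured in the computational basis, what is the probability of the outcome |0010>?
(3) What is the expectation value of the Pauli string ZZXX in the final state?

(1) The final state's coefficient on |1100> equals 1/2. Key observation: steps 6-13 multiply out to the identity, so the circuit reduces to the remaining gates.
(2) The probability of measuring |0010> is 0.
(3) In the final state, ZZXX has expectation 1.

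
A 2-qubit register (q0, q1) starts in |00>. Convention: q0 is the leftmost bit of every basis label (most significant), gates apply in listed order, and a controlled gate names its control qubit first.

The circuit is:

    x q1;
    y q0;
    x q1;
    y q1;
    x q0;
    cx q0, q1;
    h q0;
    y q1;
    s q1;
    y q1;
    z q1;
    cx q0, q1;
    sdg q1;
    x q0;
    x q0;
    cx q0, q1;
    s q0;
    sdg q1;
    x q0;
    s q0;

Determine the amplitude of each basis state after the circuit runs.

The resulting statevector has amplitude 0 on |00>, sqrt(2)/2 on |01>, 0 on |10>, -sqrt(2)*I/2 on |11>.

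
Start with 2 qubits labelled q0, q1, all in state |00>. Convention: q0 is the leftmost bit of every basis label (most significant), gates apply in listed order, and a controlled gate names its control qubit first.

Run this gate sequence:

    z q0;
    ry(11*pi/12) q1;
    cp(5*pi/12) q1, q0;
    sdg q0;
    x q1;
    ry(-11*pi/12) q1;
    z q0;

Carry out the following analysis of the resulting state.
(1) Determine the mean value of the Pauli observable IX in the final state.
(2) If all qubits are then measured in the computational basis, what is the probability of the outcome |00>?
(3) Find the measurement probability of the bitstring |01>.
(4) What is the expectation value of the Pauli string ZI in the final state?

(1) The expectation value of IX is -1/2.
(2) Outcome |00> occurs with probability 1/2 - sqrt(3)/4.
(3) Outcome |01> occurs with probability sqrt(3)/4 + 1/2.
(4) The expectation value of ZI is 1.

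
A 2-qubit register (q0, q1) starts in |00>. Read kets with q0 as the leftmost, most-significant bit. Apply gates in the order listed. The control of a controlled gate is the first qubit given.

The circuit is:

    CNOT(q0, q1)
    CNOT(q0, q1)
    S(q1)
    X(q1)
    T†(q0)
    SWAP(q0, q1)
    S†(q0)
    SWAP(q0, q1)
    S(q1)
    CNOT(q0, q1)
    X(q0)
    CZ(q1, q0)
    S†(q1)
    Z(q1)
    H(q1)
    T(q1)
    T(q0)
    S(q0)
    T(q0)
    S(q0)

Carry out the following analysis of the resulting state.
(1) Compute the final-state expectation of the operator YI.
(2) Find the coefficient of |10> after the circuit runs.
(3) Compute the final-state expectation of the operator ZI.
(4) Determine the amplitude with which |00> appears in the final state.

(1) In the final state, YI has expectation 0. Key observation: gates 1-2 undo each other exactly, leaving only the rest of the circuit to track.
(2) The final state's coefficient on |10> equals -sqrt(2)/2.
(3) In the final state, ZI has expectation -1.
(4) The amplitude on |00> is 0.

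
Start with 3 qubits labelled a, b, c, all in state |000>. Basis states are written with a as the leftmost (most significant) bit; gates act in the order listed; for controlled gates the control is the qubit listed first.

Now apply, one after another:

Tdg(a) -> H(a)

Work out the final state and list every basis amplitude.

After the circuit, the state carries amplitude sqrt(2)/2 on |000>, sqrt(2)/2 on |100>, and 0 on every other basis state.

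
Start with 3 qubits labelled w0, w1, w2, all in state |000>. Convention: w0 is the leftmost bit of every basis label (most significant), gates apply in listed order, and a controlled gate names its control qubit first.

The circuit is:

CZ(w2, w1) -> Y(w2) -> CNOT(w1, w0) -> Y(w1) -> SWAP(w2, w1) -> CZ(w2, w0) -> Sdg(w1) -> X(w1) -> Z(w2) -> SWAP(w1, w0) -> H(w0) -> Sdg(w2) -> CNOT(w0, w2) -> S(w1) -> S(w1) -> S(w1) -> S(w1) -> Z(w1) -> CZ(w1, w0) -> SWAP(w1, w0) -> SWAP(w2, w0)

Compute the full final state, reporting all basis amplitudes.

The resulting statevector has amplitude -sqrt(2)/2 on |010>, -sqrt(2)/2 on |100>, and 0 on every other basis state. Key observation: the block from step 14 through step 17 cancels to the identity and can be dropped.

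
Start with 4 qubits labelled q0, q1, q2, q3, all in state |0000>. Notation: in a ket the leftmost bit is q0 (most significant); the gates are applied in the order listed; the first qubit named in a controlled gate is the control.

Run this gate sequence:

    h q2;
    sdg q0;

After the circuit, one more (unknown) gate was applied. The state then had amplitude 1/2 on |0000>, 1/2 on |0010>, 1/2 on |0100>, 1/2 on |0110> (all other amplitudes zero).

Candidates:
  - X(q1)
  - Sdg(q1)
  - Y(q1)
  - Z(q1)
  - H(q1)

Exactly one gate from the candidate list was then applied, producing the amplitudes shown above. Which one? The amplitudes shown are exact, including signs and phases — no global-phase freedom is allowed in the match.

The applied gate was H(q1).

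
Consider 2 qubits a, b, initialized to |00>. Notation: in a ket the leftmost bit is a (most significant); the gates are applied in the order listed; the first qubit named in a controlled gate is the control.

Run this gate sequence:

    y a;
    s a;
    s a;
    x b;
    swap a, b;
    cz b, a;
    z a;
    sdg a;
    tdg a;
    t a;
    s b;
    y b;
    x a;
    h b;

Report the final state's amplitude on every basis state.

The final amplitudes are -sqrt(2)/2 on |00>, -sqrt(2)/2 on |01>, 0 on |10>, 0 on |11>.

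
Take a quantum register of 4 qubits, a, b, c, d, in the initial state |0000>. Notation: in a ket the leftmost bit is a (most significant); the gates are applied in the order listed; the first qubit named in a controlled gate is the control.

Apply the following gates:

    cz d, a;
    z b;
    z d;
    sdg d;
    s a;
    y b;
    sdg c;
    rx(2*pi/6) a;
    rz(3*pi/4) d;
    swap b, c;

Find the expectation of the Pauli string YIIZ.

In the final state, YIIZ has expectation -sqrt(3)/2.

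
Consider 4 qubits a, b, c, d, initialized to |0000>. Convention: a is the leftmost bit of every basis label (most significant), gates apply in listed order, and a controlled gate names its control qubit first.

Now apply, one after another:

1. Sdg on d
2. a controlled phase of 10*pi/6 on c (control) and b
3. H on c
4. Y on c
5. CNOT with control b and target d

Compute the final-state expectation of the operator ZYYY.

In the final state, ZYYY has expectation 0.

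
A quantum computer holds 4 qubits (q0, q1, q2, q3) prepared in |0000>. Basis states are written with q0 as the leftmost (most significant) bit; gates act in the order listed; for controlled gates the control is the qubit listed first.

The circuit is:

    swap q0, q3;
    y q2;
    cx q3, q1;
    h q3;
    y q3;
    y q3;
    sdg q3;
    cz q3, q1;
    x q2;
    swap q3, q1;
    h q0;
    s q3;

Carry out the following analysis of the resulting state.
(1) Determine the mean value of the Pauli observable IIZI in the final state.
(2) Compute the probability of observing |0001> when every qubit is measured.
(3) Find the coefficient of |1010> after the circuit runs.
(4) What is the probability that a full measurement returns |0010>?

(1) The expectation value of IIZI is 1.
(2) Outcome |0001> occurs with probability 0.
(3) |1010> carries amplitude 0 in the final state.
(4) The probability of measuring |0010> is 0.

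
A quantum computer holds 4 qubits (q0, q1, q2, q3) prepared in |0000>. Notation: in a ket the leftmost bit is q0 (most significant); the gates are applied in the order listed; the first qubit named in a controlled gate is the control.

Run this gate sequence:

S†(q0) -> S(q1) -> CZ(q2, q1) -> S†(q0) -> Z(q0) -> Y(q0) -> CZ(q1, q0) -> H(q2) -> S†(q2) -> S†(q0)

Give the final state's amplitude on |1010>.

The final state's coefficient on |1010> equals -sqrt(2)*I/2.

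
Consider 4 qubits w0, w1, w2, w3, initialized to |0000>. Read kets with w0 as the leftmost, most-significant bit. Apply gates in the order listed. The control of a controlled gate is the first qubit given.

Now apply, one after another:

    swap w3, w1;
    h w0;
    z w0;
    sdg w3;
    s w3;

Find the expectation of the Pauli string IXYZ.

The observable IXYZ averages to 0.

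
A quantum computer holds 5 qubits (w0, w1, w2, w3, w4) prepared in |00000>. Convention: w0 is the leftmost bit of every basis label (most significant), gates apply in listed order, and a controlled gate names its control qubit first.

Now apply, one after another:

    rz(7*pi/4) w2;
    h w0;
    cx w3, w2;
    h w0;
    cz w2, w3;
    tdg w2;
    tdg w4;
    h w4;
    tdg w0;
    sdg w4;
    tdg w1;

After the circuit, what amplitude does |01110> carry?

The final state's coefficient on |01110> equals 0.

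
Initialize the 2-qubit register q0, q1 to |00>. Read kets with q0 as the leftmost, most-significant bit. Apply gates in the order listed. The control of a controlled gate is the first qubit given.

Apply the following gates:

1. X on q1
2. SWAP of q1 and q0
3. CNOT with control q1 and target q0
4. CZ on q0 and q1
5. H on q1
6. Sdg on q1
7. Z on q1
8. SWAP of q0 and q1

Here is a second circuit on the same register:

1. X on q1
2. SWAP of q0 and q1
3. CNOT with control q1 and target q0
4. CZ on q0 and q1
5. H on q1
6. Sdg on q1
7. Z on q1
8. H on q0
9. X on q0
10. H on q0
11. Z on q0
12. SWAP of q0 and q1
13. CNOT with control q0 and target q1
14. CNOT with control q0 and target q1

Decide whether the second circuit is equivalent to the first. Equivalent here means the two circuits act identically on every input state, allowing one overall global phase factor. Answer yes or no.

Yes: on every input state the two circuits agree up to one overall phase factor.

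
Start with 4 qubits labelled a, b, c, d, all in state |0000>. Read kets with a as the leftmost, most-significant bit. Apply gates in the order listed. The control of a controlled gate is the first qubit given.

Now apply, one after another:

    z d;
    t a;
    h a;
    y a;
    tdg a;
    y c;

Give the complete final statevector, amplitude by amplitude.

After the circuit, the state carries amplitude sqrt(2)/2 on |0010>, sqrt(2)*exp(3*I*pi/4)/2 on |1010>, and 0 on every other basis state.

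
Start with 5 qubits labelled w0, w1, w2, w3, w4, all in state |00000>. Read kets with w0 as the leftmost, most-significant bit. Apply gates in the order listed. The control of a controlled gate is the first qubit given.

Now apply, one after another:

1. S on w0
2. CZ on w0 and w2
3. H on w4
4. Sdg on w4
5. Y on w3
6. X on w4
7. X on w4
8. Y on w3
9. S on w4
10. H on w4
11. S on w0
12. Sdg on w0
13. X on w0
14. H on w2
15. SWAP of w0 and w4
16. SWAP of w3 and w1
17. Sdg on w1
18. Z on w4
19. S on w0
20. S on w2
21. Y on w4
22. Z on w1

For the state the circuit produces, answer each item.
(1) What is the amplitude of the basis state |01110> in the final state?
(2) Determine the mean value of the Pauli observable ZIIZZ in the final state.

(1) The amplitude on |01110> is 0. Key observation: gates 3-10 undo each other exactly, leaving only the rest of the circuit to track.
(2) The expectation value of ZIIZZ is 1.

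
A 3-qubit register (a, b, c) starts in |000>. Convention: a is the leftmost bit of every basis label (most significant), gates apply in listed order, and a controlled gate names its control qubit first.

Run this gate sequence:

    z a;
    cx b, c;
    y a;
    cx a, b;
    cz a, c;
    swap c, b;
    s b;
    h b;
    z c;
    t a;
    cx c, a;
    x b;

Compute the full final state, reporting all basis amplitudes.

The final amplitudes are -sqrt(2)*exp(3*I*pi/4)/2 on |001>, -sqrt(2)*exp(3*I*pi/4)/2 on |011>, and 0 on every other basis state.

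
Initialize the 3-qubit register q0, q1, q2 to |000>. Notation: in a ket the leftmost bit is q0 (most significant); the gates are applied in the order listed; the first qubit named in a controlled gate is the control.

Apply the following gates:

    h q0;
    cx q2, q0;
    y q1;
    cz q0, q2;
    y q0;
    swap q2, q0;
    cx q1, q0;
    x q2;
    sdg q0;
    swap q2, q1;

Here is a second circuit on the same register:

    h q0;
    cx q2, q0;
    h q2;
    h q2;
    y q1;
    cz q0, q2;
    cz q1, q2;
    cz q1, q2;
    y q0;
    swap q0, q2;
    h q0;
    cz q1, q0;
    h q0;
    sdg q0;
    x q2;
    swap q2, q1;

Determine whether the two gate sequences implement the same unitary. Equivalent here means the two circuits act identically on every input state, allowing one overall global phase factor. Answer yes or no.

Yes: on every input state the two circuits agree up to one overall phase factor.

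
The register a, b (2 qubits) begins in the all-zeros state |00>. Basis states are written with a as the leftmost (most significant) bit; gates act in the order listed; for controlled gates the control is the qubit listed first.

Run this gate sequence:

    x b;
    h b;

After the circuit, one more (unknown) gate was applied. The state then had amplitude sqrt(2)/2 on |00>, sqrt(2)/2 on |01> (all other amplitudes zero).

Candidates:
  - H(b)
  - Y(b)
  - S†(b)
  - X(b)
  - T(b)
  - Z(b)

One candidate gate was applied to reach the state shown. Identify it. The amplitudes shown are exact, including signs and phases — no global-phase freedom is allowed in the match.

It was Z(b) that produced the state shown.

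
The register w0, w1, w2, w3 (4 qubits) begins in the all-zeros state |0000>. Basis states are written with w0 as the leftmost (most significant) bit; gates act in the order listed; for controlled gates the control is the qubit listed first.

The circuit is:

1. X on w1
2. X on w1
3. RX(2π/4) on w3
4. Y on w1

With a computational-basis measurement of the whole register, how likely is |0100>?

A full measurement returns |0100> with probability 1/2.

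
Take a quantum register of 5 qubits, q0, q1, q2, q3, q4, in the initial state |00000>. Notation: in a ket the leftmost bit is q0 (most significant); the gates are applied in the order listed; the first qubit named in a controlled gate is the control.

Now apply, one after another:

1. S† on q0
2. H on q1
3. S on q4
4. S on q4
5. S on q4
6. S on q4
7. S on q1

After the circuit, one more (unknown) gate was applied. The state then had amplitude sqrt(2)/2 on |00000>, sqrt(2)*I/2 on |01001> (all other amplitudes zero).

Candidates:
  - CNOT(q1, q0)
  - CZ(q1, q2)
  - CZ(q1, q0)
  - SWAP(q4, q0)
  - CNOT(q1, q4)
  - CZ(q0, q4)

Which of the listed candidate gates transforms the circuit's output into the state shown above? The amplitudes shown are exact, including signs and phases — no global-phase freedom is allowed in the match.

The unique candidate consistent with the amplitudes is CNOT(q1, q4). Key observation: gates 3-6 undo each other exactly, leaving only the rest of the circuit to track.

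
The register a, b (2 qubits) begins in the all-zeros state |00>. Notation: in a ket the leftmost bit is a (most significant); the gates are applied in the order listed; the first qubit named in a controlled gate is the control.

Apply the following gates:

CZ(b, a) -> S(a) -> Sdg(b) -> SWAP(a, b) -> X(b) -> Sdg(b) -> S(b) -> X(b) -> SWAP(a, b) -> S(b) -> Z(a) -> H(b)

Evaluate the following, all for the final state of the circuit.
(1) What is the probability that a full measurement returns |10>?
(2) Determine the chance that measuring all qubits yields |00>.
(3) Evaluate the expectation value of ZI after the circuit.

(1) The probability of measuring |10> is 0. Key observation: steps 3-10 multiply out to the identity, so the circuit reduces to the remaining gates.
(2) A full measurement returns |00> with probability 1/2.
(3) The expectation value of ZI is 1.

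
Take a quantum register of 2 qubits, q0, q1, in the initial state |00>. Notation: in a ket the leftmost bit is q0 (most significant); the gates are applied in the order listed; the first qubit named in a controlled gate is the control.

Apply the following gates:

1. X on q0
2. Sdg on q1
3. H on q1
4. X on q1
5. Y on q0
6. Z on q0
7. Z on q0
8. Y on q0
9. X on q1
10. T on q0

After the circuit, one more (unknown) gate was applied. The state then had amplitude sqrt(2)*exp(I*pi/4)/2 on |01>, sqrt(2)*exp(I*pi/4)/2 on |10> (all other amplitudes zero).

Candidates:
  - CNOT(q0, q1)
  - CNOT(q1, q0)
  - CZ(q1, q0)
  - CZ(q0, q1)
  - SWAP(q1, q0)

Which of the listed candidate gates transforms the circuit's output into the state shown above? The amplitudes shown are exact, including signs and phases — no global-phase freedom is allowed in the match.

The applied gate was CNOT(q1, q0). Key observation: gates 4-9 undo each other exactly, leaving only the rest of the circuit to track.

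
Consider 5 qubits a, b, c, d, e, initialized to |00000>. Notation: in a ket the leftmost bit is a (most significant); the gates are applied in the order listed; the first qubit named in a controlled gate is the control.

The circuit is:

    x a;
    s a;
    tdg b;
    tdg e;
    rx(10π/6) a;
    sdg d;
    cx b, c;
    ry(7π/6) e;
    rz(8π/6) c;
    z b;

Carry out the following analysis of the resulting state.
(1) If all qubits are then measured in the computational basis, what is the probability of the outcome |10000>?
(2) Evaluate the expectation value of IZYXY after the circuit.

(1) Outcome |10000> occurs with probability 3/8 - 3*sqrt(3)/16.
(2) The observable IZYXY averages to 0.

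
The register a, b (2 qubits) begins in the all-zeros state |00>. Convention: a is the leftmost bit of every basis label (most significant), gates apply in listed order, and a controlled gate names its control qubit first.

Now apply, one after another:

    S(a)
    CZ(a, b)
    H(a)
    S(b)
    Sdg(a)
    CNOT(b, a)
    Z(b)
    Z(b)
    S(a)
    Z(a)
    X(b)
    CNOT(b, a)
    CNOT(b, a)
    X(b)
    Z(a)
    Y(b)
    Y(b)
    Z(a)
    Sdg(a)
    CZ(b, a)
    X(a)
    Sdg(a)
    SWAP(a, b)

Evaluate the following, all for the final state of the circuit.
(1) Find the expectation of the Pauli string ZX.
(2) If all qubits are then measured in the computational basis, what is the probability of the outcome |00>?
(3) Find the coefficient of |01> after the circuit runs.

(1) The observable ZX averages to -1. Key observation: gates 10-15 undo each other exactly, leaving only the rest of the circuit to track.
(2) The probability of measuring |00> is 1/2.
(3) |01> carries amplitude -sqrt(2)*I/2 in the final state.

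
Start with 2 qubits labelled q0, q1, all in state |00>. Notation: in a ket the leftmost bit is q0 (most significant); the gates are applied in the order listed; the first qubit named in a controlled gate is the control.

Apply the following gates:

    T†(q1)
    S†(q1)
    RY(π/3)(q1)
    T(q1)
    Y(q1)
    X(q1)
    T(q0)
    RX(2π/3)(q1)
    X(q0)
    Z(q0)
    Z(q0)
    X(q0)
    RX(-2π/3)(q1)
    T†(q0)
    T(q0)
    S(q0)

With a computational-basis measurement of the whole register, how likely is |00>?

A full measurement returns |00> with probability 3/4. Key observation: steps 7-14 multiply out to the identity, so the circuit reduces to the remaining gates.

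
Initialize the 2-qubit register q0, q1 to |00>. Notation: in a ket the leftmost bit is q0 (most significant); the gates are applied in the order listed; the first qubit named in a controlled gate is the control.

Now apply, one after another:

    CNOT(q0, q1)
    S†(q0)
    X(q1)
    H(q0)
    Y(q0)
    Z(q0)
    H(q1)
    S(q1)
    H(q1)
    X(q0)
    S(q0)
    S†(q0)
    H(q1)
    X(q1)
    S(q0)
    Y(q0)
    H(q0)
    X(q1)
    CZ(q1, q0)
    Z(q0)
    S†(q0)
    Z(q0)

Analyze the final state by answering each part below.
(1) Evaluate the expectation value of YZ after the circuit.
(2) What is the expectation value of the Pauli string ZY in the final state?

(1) The expectation value of YZ is 0.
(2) In the final state, ZY has expectation -1.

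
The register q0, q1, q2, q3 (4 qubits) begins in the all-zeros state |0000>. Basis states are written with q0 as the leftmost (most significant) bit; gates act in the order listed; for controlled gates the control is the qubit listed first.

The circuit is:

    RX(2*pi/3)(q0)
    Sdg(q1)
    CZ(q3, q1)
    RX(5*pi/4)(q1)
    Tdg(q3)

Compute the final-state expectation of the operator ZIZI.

The expectation value of ZIZI is -1/2.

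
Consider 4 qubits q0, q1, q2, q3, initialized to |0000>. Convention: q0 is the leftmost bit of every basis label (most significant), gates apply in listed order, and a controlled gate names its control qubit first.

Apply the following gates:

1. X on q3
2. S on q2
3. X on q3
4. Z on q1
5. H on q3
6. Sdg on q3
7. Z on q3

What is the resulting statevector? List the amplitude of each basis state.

After the circuit, the state carries amplitude sqrt(2)/2 on |0000>, sqrt(2)*I/2 on |0001>, and 0 on every other basis state.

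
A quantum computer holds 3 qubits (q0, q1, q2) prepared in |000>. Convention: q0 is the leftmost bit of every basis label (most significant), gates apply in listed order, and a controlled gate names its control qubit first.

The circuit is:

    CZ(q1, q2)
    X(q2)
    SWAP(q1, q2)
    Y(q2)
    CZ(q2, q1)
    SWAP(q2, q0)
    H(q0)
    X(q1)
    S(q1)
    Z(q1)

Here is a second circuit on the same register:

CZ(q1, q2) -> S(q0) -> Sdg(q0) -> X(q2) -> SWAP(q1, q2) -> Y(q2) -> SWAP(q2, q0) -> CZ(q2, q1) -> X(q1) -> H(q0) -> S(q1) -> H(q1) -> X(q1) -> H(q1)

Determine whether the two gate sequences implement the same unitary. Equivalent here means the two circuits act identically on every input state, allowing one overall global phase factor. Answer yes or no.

No, they are not equivalent — no single phase factor reconciles the two unitaries.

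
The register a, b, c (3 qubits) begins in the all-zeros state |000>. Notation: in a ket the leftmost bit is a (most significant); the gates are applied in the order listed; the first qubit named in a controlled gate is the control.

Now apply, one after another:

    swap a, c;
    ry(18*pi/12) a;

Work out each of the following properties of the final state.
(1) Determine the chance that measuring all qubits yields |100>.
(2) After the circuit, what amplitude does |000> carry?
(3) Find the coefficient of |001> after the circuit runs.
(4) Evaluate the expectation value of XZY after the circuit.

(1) A full measurement returns |100> with probability 1/2.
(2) |000> carries amplitude -sqrt(2)/2 in the final state.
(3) |001> carries amplitude 0 in the final state.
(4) In the final state, XZY has expectation 0.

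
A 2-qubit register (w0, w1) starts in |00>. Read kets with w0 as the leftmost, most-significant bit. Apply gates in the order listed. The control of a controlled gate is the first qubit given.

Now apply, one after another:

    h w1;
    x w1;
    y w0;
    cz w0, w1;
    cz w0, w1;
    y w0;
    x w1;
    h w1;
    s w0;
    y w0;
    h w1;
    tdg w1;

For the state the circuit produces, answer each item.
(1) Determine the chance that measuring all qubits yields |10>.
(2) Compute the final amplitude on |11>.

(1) Outcome |10> occurs with probability 1/2.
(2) The amplitude on |11> is sqrt(2)*exp(I*pi/4)/2.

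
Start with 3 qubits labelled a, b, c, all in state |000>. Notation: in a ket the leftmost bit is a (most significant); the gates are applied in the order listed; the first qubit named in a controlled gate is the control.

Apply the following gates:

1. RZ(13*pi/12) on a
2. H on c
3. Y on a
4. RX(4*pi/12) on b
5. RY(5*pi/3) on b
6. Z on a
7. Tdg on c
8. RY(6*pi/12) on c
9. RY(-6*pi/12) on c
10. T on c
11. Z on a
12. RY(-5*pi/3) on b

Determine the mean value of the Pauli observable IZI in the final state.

The observable IZI averages to 1/2. Key observation: the block from step 5 through step 12 cancels to the identity and can be dropped.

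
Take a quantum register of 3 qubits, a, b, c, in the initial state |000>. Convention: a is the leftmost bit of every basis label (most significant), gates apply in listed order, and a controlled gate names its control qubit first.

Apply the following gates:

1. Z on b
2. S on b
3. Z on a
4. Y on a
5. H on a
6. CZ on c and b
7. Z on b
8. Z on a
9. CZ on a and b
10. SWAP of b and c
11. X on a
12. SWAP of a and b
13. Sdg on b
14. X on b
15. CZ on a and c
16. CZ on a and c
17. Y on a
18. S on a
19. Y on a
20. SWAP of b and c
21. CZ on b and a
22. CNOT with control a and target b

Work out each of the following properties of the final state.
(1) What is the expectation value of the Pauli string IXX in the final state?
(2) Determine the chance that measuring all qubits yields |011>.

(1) In the final state, IXX has expectation 0.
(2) Outcome |011> occurs with probability 0.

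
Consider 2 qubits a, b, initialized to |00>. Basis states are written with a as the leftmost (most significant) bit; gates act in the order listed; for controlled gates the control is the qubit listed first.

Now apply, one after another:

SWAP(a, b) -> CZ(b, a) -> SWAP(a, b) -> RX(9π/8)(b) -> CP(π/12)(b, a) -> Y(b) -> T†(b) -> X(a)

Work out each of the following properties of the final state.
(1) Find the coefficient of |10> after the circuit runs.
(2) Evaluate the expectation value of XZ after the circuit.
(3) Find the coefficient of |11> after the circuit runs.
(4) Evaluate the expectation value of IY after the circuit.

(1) The final state's coefficient on |10> equals -cos(pi/16).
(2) The expectation value of XZ is 0.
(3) The final state's coefficient on |11> equals -exp(I*pi/4)*sin(pi/16).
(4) The expectation value of IY is sqrt(4 - 2*sqrt(2))/4.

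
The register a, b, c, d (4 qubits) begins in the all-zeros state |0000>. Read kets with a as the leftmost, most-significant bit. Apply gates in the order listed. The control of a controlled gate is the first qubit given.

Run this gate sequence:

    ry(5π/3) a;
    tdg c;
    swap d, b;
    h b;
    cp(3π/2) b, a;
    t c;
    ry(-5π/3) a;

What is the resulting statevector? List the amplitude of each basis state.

After the circuit, the state carries amplitude sqrt(2)/2 on |0000>, sqrt(2)*(3 - I)/8 on |0100>, sqrt(6)*(1 + I)/8 on |1100>, and 0 on every other basis state.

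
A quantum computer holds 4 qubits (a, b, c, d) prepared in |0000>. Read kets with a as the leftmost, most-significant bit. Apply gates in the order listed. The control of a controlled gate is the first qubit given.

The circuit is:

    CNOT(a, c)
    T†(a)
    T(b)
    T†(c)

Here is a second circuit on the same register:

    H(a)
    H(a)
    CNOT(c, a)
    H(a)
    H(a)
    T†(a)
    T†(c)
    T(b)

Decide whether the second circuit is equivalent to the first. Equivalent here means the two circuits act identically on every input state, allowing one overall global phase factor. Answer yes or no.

No: there is an input state on which the two circuits produce genuinely different outputs (not merely differing by a phase).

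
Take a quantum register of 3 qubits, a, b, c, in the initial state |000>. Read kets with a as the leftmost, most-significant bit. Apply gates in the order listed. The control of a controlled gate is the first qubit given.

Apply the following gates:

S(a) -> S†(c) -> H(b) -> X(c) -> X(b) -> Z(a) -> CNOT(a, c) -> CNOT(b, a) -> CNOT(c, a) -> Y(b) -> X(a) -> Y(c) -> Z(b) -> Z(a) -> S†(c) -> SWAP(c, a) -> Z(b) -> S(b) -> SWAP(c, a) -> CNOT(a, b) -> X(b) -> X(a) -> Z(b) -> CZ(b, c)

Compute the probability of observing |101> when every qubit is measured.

A full measurement returns |101> with probability 0.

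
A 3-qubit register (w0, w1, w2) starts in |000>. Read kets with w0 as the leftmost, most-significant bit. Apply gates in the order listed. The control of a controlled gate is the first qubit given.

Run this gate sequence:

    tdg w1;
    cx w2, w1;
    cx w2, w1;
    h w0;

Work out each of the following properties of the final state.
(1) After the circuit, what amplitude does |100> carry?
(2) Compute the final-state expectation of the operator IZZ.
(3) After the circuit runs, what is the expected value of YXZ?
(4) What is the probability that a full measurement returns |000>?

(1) The amplitude on |100> is sqrt(2)/2. Key observation: gates 2-3 undo each other exactly, leaving only the rest of the circuit to track.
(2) In the final state, IZZ has expectation 1.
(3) The expectation value of YXZ is 0.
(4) The probability of measuring |000> is 1/2.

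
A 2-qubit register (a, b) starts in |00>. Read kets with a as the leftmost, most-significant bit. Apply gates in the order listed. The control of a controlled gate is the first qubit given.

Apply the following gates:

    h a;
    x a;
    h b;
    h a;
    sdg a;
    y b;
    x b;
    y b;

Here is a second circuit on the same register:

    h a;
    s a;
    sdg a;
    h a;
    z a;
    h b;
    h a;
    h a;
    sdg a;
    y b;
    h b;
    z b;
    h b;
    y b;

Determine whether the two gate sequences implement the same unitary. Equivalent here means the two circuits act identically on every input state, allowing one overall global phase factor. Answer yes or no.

Yes — the two circuits implement the same unitary up to a global phase.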